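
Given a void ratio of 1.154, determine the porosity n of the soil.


Result: 0.5357

Derivation:
Using the relation n = e / (1 + e)
n = 1.154 / (1 + 1.154)
n = 1.154 / 2.154
n = 0.5357


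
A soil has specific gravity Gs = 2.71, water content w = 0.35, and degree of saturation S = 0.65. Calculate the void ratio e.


Result: 1.4592

Derivation:
Using the relation e = Gs * w / S
e = 2.71 * 0.35 / 0.65
e = 1.4592


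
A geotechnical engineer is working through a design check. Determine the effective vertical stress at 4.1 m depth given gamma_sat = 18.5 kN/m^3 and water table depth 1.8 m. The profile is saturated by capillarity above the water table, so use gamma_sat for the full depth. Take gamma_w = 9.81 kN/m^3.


Result: 53.29 kPa

Derivation:
Total stress = gamma_sat * depth
sigma = 18.5 * 4.1 = 75.85 kPa
Pore water pressure u = gamma_w * (depth - d_wt)
u = 9.81 * (4.1 - 1.8) = 22.563 kPa
Effective stress = sigma - u
sigma' = 75.85 - 22.563 = 53.29 kPa


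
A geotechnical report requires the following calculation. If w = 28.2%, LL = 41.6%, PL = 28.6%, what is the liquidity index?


First compute the plasticity index:
PI = LL - PL = 41.6 - 28.6 = 13.0
Then compute the liquidity index:
LI = (w - PL) / PI
LI = (28.2 - 28.6) / 13.0
LI = -0.031


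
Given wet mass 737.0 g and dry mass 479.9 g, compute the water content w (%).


Result: 53.57 %

Derivation:
Using w = (m_wet - m_dry) / m_dry * 100
m_wet - m_dry = 737.0 - 479.9 = 257.1 g
w = 257.1 / 479.9 * 100
w = 53.57 %


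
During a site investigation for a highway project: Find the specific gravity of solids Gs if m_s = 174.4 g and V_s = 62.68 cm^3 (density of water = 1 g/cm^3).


Using Gs = m_s / (V_s * rho_w)
Since rho_w = 1 g/cm^3:
Gs = 174.4 / 62.68
Gs = 2.782


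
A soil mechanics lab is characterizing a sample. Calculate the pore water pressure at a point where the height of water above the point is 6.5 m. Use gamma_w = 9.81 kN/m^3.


Using u = gamma_w * h_w
u = 9.81 * 6.5
u = 63.77 kPa


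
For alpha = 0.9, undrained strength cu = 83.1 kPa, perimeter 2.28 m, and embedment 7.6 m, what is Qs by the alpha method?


Using Qs = alpha * cu * perimeter * L
Qs = 0.9 * 83.1 * 2.28 * 7.6
Qs = 1295.96 kN


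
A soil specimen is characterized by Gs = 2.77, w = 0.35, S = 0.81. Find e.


Using the relation e = Gs * w / S
e = 2.77 * 0.35 / 0.81
e = 1.1969


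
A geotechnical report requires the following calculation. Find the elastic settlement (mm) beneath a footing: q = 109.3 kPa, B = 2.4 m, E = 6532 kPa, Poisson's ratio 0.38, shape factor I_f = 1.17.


Result: 40.201 mm

Derivation:
Using Se = q * B * (1 - nu^2) * I_f / E
1 - nu^2 = 1 - 0.38^2 = 0.8556
Se = 109.3 * 2.4 * 0.8556 * 1.17 / 6532
Se = 0.040201 m
Convert to mm: Se = 0.040201 * 1000 = 40.201 mm


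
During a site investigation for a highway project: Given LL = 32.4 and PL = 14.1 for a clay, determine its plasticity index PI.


Using PI = LL - PL
PI = 32.4 - 14.1
PI = 18.3


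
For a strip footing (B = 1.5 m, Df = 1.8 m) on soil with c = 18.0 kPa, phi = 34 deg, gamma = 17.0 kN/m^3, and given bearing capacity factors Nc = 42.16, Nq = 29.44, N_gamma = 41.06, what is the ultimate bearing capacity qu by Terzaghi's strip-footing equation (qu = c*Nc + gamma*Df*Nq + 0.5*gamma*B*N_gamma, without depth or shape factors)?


Result: 2183.26 kPa

Derivation:
Compute qu = c*Nc + gamma*Df*Nq + 0.5*gamma*B*N_gamma
Term 1: 18.0 * 42.16 = 758.88
Term 2: 17.0 * 1.8 * 29.44 = 900.864
Term 3: 0.5 * 17.0 * 1.5 * 41.06 = 523.515
qu = 758.88 + 900.864 + 523.515
qu = 2183.26 kPa


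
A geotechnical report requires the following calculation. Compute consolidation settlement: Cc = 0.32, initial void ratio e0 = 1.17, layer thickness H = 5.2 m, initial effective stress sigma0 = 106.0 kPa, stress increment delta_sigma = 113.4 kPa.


Using Sc = Cc * H / (1 + e0) * log10((sigma0 + delta_sigma) / sigma0)
Stress ratio = (106.0 + 113.4) / 106.0 = 2.06981
log10(2.06981) = 0.315931
Cc * H / (1 + e0) = 0.32 * 5.2 / (1 + 1.17) = 0.76682
Sc = 0.76682 * 0.315931
Sc = 0.2423 m


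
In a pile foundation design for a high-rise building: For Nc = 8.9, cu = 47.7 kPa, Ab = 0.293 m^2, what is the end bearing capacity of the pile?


Using Qb = Nc * cu * Ab
Qb = 8.9 * 47.7 * 0.293
Qb = 124.39 kN


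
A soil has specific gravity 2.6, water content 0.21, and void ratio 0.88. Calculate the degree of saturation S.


Result: 0.6205

Derivation:
Using S = Gs * w / e
S = 2.6 * 0.21 / 0.88
S = 0.6205


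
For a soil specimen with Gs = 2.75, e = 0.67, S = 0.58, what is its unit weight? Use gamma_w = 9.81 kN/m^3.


Result: 18.437 kN/m^3

Derivation:
Using gamma = gamma_w * (Gs + S*e) / (1 + e)
Numerator: Gs + S*e = 2.75 + 0.58*0.67 = 3.1386
Denominator: 1 + e = 1 + 0.67 = 1.67
gamma = 9.81 * 3.1386 / 1.67
gamma = 18.437 kN/m^3


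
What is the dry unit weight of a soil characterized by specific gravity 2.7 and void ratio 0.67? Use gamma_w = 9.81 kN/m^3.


Result: 15.86 kN/m^3

Derivation:
Using gamma_d = Gs * gamma_w / (1 + e)
gamma_d = 2.7 * 9.81 / (1 + 0.67)
gamma_d = 2.7 * 9.81 / 1.67
gamma_d = 15.86 kN/m^3


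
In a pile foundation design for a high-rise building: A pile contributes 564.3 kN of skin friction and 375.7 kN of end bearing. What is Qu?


Result: 940.0 kN

Derivation:
Using Qu = Qf + Qb
Qu = 564.3 + 375.7
Qu = 940.0 kN


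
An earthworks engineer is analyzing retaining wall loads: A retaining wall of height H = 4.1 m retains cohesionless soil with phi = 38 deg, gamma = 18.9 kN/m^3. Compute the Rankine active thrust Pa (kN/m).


Compute active earth pressure coefficient:
Ka = tan^2(45 - phi/2) = tan^2(26.0) = 0.237883
Compute active force:
Pa = 0.5 * Ka * gamma * H^2
Pa = 0.5 * 0.237883 * 18.9 * 4.1^2
Pa = 37.79 kN/m


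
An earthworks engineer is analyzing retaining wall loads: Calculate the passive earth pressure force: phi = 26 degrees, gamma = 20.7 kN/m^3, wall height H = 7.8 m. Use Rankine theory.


Compute passive earth pressure coefficient:
Kp = tan^2(45 + phi/2) = tan^2(58.0) = 2.561071
Compute passive force:
Pp = 0.5 * Kp * gamma * H^2
Pp = 0.5 * 2.561071 * 20.7 * 7.8^2
Pp = 1612.69 kN/m


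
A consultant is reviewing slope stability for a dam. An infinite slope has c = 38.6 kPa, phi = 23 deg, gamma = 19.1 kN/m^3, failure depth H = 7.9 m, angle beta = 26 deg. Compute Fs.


Using Fs = c / (gamma*H*sin(beta)*cos(beta)) + tan(phi)/tan(beta)
Cohesion contribution = 38.6 / (19.1*7.9*sin(26)*cos(26))
Cohesion contribution = 0.649269
Friction contribution = tan(23)/tan(26) = 0.870302
Fs = 0.649269 + 0.870302
Fs = 1.52


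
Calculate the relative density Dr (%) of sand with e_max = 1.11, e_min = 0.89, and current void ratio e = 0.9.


Result: 95.45 %

Derivation:
Using Dr = (e_max - e) / (e_max - e_min) * 100
e_max - e = 1.11 - 0.9 = 0.21
e_max - e_min = 1.11 - 0.89 = 0.22
Dr = 0.21 / 0.22 * 100
Dr = 95.45 %


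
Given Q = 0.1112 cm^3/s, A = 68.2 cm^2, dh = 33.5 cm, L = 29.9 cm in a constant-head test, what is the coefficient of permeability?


Result: 0.001455 cm/s

Derivation:
Compute hydraulic gradient:
i = dh / L = 33.5 / 29.9 = 1.1204
Then apply Darcy's law:
k = Q / (A * i)
k = 0.1112 / (68.2 * 1.1204)
k = 0.1112 / 76.4114
k = 0.001455 cm/s


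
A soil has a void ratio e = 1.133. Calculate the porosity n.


Result: 0.5312

Derivation:
Using the relation n = e / (1 + e)
n = 1.133 / (1 + 1.133)
n = 1.133 / 2.133
n = 0.5312


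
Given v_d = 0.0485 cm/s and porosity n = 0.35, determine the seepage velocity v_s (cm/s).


Using v_s = v_d / n
v_s = 0.0485 / 0.35
v_s = 0.13857 cm/s


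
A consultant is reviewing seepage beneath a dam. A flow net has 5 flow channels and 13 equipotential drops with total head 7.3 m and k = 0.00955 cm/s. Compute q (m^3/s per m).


Convert k to m/s for unit consistency with H:
k = 0.00955 cm/s = 0.00955 / 100 m/s = 9.55e-05 m/s
Using q = k * H * Nf / Nd
Nf / Nd = 5 / 13 = 0.3846
q = 9.55e-05 * 7.3 * 0.3846
q = 0.0002681 m^3/s per m


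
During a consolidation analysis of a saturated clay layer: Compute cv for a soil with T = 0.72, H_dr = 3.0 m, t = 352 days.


Result: 0.01841 m^2/day

Derivation:
Using cv = T * H_dr^2 / t
H_dr^2 = 3.0^2 = 9.0
cv = 0.72 * 9.0 / 352
cv = 0.01841 m^2/day


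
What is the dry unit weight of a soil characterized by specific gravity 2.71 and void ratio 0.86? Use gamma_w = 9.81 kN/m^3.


Using gamma_d = Gs * gamma_w / (1 + e)
gamma_d = 2.71 * 9.81 / (1 + 0.86)
gamma_d = 2.71 * 9.81 / 1.86
gamma_d = 14.293 kN/m^3


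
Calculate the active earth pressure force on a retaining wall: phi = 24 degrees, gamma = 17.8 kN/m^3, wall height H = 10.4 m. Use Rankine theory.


Compute active earth pressure coefficient:
Ka = tan^2(45 - phi/2) = tan^2(33.0) = 0.42173
Compute active force:
Pa = 0.5 * Ka * gamma * H^2
Pa = 0.5 * 0.42173 * 17.8 * 10.4^2
Pa = 405.97 kN/m


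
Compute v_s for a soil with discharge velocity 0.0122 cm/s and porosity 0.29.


Using v_s = v_d / n
v_s = 0.0122 / 0.29
v_s = 0.04207 cm/s


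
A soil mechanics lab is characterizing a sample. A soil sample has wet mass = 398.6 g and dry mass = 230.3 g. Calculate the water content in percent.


Using w = (m_wet - m_dry) / m_dry * 100
m_wet - m_dry = 398.6 - 230.3 = 168.3 g
w = 168.3 / 230.3 * 100
w = 73.08 %


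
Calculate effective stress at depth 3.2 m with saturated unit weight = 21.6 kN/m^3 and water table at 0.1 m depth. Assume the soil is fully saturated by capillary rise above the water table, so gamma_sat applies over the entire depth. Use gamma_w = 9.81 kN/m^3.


Total stress = gamma_sat * depth
sigma = 21.6 * 3.2 = 69.12 kPa
Pore water pressure u = gamma_w * (depth - d_wt)
u = 9.81 * (3.2 - 0.1) = 30.411 kPa
Effective stress = sigma - u
sigma' = 69.12 - 30.411 = 38.71 kPa


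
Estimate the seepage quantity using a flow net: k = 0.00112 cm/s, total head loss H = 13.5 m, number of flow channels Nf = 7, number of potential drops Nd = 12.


Result: 8.82e-05 m^3/s per m

Derivation:
Convert k to m/s for unit consistency with H:
k = 0.00112 cm/s = 0.00112 / 100 m/s = 1.12e-05 m/s
Using q = k * H * Nf / Nd
Nf / Nd = 7 / 12 = 0.5833
q = 1.12e-05 * 13.5 * 0.5833
q = 8.82e-05 m^3/s per m


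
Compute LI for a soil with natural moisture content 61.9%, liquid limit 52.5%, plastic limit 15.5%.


Result: 1.254

Derivation:
First compute the plasticity index:
PI = LL - PL = 52.5 - 15.5 = 37.0
Then compute the liquidity index:
LI = (w - PL) / PI
LI = (61.9 - 15.5) / 37.0
LI = 1.254


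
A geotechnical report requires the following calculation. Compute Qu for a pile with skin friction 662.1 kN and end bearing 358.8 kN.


Using Qu = Qf + Qb
Qu = 662.1 + 358.8
Qu = 1020.9 kN


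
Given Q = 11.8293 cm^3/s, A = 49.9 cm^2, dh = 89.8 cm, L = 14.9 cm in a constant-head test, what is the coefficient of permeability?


Compute hydraulic gradient:
i = dh / L = 89.8 / 14.9 = 6.02685
Then apply Darcy's law:
k = Q / (A * i)
k = 11.8293 / (49.9 * 6.02685)
k = 11.8293 / 300.74
k = 0.039334 cm/s


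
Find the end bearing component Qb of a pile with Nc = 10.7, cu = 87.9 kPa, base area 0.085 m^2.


Using Qb = Nc * cu * Ab
Qb = 10.7 * 87.9 * 0.085
Qb = 79.95 kN


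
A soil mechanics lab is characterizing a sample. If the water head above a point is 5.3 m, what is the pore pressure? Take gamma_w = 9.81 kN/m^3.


Result: 51.99 kPa

Derivation:
Using u = gamma_w * h_w
u = 9.81 * 5.3
u = 51.99 kPa


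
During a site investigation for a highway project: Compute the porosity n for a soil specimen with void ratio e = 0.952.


Using the relation n = e / (1 + e)
n = 0.952 / (1 + 0.952)
n = 0.952 / 1.952
n = 0.4877


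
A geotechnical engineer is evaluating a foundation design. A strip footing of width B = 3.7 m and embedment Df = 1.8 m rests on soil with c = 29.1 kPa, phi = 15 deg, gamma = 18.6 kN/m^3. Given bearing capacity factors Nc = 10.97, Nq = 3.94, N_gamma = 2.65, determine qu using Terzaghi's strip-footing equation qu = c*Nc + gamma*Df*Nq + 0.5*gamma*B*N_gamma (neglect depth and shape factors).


Compute qu = c*Nc + gamma*Df*Nq + 0.5*gamma*B*N_gamma
Term 1: 29.1 * 10.97 = 319.227
Term 2: 18.6 * 1.8 * 3.94 = 131.9112
Term 3: 0.5 * 18.6 * 3.7 * 2.65 = 91.1865
qu = 319.227 + 131.9112 + 91.1865
qu = 542.32 kPa


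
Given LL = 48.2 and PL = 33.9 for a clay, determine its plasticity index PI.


Using PI = LL - PL
PI = 48.2 - 33.9
PI = 14.3


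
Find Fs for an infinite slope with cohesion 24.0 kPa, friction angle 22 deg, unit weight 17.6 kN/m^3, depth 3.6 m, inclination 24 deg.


Using Fs = c / (gamma*H*sin(beta)*cos(beta)) + tan(phi)/tan(beta)
Cohesion contribution = 24.0 / (17.6*3.6*sin(24)*cos(24))
Cohesion contribution = 1.01942
Friction contribution = tan(22)/tan(24) = 0.907458
Fs = 1.01942 + 0.907458
Fs = 1.927


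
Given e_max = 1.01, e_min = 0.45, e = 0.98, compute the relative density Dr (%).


Result: 5.36 %

Derivation:
Using Dr = (e_max - e) / (e_max - e_min) * 100
e_max - e = 1.01 - 0.98 = 0.03
e_max - e_min = 1.01 - 0.45 = 0.56
Dr = 0.03 / 0.56 * 100
Dr = 5.36 %


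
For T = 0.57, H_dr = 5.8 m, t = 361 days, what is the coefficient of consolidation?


Using cv = T * H_dr^2 / t
H_dr^2 = 5.8^2 = 33.64
cv = 0.57 * 33.64 / 361
cv = 0.05312 m^2/day


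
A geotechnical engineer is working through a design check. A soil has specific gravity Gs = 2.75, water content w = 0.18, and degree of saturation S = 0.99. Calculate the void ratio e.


Result: 0.5

Derivation:
Using the relation e = Gs * w / S
e = 2.75 * 0.18 / 0.99
e = 0.5


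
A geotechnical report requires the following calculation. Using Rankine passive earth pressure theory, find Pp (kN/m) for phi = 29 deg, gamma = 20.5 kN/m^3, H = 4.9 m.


Compute passive earth pressure coefficient:
Kp = tan^2(45 + phi/2) = tan^2(59.5) = 2.88206
Compute passive force:
Pp = 0.5 * Kp * gamma * H^2
Pp = 0.5 * 2.88206 * 20.5 * 4.9^2
Pp = 709.28 kN/m


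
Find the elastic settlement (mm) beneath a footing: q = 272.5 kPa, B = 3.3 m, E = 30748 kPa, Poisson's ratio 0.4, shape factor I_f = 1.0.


Result: 24.566 mm

Derivation:
Using Se = q * B * (1 - nu^2) * I_f / E
1 - nu^2 = 1 - 0.4^2 = 0.84
Se = 272.5 * 3.3 * 0.84 * 1.0 / 30748
Se = 0.024566 m
Convert to mm: Se = 0.024566 * 1000 = 24.566 mm


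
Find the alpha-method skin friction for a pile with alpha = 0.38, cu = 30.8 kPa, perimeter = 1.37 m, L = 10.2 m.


Using Qs = alpha * cu * perimeter * L
Qs = 0.38 * 30.8 * 1.37 * 10.2
Qs = 163.55 kN


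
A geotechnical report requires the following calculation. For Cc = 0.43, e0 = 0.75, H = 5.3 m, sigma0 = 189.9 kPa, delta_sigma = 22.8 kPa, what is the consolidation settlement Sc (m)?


Result: 0.0641 m

Derivation:
Using Sc = Cc * H / (1 + e0) * log10((sigma0 + delta_sigma) / sigma0)
Stress ratio = (189.9 + 22.8) / 189.9 = 1.12006
log10(1.12006) = 0.0492425
Cc * H / (1 + e0) = 0.43 * 5.3 / (1 + 0.75) = 1.30229
Sc = 1.30229 * 0.0492425
Sc = 0.0641 m


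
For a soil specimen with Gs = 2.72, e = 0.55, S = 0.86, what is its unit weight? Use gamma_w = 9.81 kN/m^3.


Result: 20.209 kN/m^3

Derivation:
Using gamma = gamma_w * (Gs + S*e) / (1 + e)
Numerator: Gs + S*e = 2.72 + 0.86*0.55 = 3.193
Denominator: 1 + e = 1 + 0.55 = 1.55
gamma = 9.81 * 3.193 / 1.55
gamma = 20.209 kN/m^3


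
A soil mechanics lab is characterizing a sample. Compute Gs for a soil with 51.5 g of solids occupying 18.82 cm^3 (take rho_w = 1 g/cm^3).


Result: 2.736

Derivation:
Using Gs = m_s / (V_s * rho_w)
Since rho_w = 1 g/cm^3:
Gs = 51.5 / 18.82
Gs = 2.736


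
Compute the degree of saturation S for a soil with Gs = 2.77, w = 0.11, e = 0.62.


Using S = Gs * w / e
S = 2.77 * 0.11 / 0.62
S = 0.4915


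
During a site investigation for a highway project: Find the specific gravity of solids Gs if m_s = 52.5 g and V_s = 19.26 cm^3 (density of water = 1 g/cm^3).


Result: 2.726

Derivation:
Using Gs = m_s / (V_s * rho_w)
Since rho_w = 1 g/cm^3:
Gs = 52.5 / 19.26
Gs = 2.726


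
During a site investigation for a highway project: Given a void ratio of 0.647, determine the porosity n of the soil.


Result: 0.3928

Derivation:
Using the relation n = e / (1 + e)
n = 0.647 / (1 + 0.647)
n = 0.647 / 1.647
n = 0.3928


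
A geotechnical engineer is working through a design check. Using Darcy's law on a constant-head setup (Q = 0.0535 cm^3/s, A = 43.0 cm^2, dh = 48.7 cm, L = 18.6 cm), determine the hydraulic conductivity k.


Result: 0.000475 cm/s

Derivation:
Compute hydraulic gradient:
i = dh / L = 48.7 / 18.6 = 2.61828
Then apply Darcy's law:
k = Q / (A * i)
k = 0.0535 / (43.0 * 2.61828)
k = 0.0535 / 112.586
k = 0.000475 cm/s


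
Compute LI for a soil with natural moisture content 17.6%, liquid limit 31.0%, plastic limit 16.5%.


First compute the plasticity index:
PI = LL - PL = 31.0 - 16.5 = 14.5
Then compute the liquidity index:
LI = (w - PL) / PI
LI = (17.6 - 16.5) / 14.5
LI = 0.076


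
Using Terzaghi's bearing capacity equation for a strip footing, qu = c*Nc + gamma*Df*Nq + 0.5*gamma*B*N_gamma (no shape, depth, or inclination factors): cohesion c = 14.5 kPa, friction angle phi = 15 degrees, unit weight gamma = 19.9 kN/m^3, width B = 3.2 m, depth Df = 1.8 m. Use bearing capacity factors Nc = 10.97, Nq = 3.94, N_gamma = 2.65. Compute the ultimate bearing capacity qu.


Result: 384.57 kPa

Derivation:
Compute qu = c*Nc + gamma*Df*Nq + 0.5*gamma*B*N_gamma
Term 1: 14.5 * 10.97 = 159.065
Term 2: 19.9 * 1.8 * 3.94 = 141.1308
Term 3: 0.5 * 19.9 * 3.2 * 2.65 = 84.376
qu = 159.065 + 141.1308 + 84.376
qu = 384.57 kPa


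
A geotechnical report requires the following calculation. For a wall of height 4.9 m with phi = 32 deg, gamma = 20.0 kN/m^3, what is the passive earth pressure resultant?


Result: 781.43 kN/m

Derivation:
Compute passive earth pressure coefficient:
Kp = tan^2(45 + phi/2) = tan^2(61.0) = 3.254588
Compute passive force:
Pp = 0.5 * Kp * gamma * H^2
Pp = 0.5 * 3.254588 * 20.0 * 4.9^2
Pp = 781.43 kN/m


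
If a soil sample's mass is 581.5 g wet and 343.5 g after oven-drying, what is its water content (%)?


Using w = (m_wet - m_dry) / m_dry * 100
m_wet - m_dry = 581.5 - 343.5 = 238.0 g
w = 238.0 / 343.5 * 100
w = 69.29 %


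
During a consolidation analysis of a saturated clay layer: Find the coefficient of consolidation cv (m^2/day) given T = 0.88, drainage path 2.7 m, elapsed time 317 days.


Using cv = T * H_dr^2 / t
H_dr^2 = 2.7^2 = 7.29
cv = 0.88 * 7.29 / 317
cv = 0.02024 m^2/day


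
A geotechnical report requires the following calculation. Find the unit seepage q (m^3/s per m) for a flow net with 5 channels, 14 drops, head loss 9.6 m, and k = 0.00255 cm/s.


Result: 8.743e-05 m^3/s per m

Derivation:
Convert k to m/s for unit consistency with H:
k = 0.00255 cm/s = 0.00255 / 100 m/s = 2.55e-05 m/s
Using q = k * H * Nf / Nd
Nf / Nd = 5 / 14 = 0.3571
q = 2.55e-05 * 9.6 * 0.3571
q = 8.743e-05 m^3/s per m


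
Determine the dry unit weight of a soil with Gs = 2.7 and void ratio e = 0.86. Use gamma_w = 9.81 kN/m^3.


Using gamma_d = Gs * gamma_w / (1 + e)
gamma_d = 2.7 * 9.81 / (1 + 0.86)
gamma_d = 2.7 * 9.81 / 1.86
gamma_d = 14.24 kN/m^3


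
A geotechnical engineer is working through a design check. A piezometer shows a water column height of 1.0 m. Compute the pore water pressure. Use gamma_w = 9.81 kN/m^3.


Result: 9.81 kPa

Derivation:
Using u = gamma_w * h_w
u = 9.81 * 1.0
u = 9.81 kPa


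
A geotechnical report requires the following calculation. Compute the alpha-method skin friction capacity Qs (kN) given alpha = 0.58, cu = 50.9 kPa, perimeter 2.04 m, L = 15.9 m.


Using Qs = alpha * cu * perimeter * L
Qs = 0.58 * 50.9 * 2.04 * 15.9
Qs = 957.58 kN


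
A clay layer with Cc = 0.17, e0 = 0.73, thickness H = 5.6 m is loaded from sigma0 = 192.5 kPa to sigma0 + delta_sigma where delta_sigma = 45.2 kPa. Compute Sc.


Result: 0.0504 m

Derivation:
Using Sc = Cc * H / (1 + e0) * log10((sigma0 + delta_sigma) / sigma0)
Stress ratio = (192.5 + 45.2) / 192.5 = 1.23481
log10(1.23481) = 0.0915984
Cc * H / (1 + e0) = 0.17 * 5.6 / (1 + 0.73) = 0.550289
Sc = 0.550289 * 0.0915984
Sc = 0.0504 m


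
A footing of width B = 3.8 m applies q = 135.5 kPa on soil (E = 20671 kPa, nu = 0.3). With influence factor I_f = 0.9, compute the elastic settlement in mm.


Using Se = q * B * (1 - nu^2) * I_f / E
1 - nu^2 = 1 - 0.3^2 = 0.91
Se = 135.5 * 3.8 * 0.91 * 0.9 / 20671
Se = 0.020401 m
Convert to mm: Se = 0.020401 * 1000 = 20.401 mm


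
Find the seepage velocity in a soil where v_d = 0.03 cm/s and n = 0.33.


Using v_s = v_d / n
v_s = 0.03 / 0.33
v_s = 0.09091 cm/s


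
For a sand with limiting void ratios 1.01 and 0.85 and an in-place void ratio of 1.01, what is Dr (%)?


Result: 0.0 %

Derivation:
Using Dr = (e_max - e) / (e_max - e_min) * 100
e_max - e = 1.01 - 1.01 = 0.0
e_max - e_min = 1.01 - 0.85 = 0.16
Dr = 0.0 / 0.16 * 100
Dr = 0.0 %


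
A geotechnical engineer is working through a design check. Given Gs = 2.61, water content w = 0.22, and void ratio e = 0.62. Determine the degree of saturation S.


Result: 0.9261

Derivation:
Using S = Gs * w / e
S = 2.61 * 0.22 / 0.62
S = 0.9261


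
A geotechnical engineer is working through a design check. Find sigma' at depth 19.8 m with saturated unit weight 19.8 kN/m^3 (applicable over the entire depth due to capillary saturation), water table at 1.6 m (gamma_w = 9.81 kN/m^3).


Total stress = gamma_sat * depth
sigma = 19.8 * 19.8 = 392.04 kPa
Pore water pressure u = gamma_w * (depth - d_wt)
u = 9.81 * (19.8 - 1.6) = 178.542 kPa
Effective stress = sigma - u
sigma' = 392.04 - 178.542 = 213.5 kPa


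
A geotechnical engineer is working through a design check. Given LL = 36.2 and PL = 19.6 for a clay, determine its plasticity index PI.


Using PI = LL - PL
PI = 36.2 - 19.6
PI = 16.6


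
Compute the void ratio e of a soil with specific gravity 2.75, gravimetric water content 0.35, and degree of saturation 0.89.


Using the relation e = Gs * w / S
e = 2.75 * 0.35 / 0.89
e = 1.0815


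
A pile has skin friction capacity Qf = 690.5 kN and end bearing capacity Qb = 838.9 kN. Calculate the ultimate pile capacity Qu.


Using Qu = Qf + Qb
Qu = 690.5 + 838.9
Qu = 1529.4 kN


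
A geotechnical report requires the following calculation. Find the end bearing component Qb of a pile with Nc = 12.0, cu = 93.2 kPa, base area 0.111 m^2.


Result: 124.14 kN

Derivation:
Using Qb = Nc * cu * Ab
Qb = 12.0 * 93.2 * 0.111
Qb = 124.14 kN


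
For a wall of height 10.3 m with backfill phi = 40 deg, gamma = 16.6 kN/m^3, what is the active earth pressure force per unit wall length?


Result: 191.47 kN/m

Derivation:
Compute active earth pressure coefficient:
Ka = tan^2(45 - phi/2) = tan^2(25.0) = 0.217443
Compute active force:
Pa = 0.5 * Ka * gamma * H^2
Pa = 0.5 * 0.217443 * 16.6 * 10.3^2
Pa = 191.47 kN/m


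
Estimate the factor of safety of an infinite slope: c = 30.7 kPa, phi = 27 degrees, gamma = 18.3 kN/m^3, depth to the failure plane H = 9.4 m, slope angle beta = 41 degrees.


Using Fs = c / (gamma*H*sin(beta)*cos(beta)) + tan(phi)/tan(beta)
Cohesion contribution = 30.7 / (18.3*9.4*sin(41)*cos(41))
Cohesion contribution = 0.360443
Friction contribution = tan(27)/tan(41) = 0.586142
Fs = 0.360443 + 0.586142
Fs = 0.947


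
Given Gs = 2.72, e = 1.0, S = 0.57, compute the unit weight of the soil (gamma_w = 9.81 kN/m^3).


Using gamma = gamma_w * (Gs + S*e) / (1 + e)
Numerator: Gs + S*e = 2.72 + 0.57*1.0 = 3.29
Denominator: 1 + e = 1 + 1.0 = 2.0
gamma = 9.81 * 3.29 / 2.0
gamma = 16.137 kN/m^3


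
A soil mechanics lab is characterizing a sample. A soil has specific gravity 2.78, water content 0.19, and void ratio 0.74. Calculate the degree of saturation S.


Using S = Gs * w / e
S = 2.78 * 0.19 / 0.74
S = 0.7138


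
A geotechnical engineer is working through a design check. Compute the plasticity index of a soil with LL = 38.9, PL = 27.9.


Using PI = LL - PL
PI = 38.9 - 27.9
PI = 11.0


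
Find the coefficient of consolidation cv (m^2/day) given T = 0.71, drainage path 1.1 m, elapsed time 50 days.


Using cv = T * H_dr^2 / t
H_dr^2 = 1.1^2 = 1.21
cv = 0.71 * 1.21 / 50
cv = 0.01718 m^2/day


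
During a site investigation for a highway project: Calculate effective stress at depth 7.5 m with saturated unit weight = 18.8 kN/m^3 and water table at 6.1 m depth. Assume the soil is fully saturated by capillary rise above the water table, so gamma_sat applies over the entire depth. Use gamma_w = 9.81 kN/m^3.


Total stress = gamma_sat * depth
sigma = 18.8 * 7.5 = 141.0 kPa
Pore water pressure u = gamma_w * (depth - d_wt)
u = 9.81 * (7.5 - 6.1) = 13.734 kPa
Effective stress = sigma - u
sigma' = 141.0 - 13.734 = 127.27 kPa


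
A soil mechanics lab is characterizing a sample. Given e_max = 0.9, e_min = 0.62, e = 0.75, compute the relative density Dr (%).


Using Dr = (e_max - e) / (e_max - e_min) * 100
e_max - e = 0.9 - 0.75 = 0.15
e_max - e_min = 0.9 - 0.62 = 0.28
Dr = 0.15 / 0.28 * 100
Dr = 53.57 %


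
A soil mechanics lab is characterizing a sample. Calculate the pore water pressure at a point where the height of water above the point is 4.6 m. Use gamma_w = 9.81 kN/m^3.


Using u = gamma_w * h_w
u = 9.81 * 4.6
u = 45.13 kPa


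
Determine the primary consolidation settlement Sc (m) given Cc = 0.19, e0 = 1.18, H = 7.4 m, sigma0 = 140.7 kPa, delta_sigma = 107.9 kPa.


Using Sc = Cc * H / (1 + e0) * log10((sigma0 + delta_sigma) / sigma0)
Stress ratio = (140.7 + 107.9) / 140.7 = 1.76688
log10(1.76688) = 0.247207
Cc * H / (1 + e0) = 0.19 * 7.4 / (1 + 1.18) = 0.644954
Sc = 0.644954 * 0.247207
Sc = 0.1594 m


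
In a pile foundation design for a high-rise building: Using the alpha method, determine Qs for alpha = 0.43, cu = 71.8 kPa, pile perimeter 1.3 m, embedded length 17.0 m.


Using Qs = alpha * cu * perimeter * L
Qs = 0.43 * 71.8 * 1.3 * 17.0
Qs = 682.32 kN


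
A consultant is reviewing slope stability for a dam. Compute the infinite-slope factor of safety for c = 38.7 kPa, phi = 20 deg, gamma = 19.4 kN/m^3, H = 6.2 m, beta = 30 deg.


Using Fs = c / (gamma*H*sin(beta)*cos(beta)) + tan(phi)/tan(beta)
Cohesion contribution = 38.7 / (19.4*6.2*sin(30)*cos(30))
Cohesion contribution = 0.743048
Friction contribution = tan(20)/tan(30) = 0.630415
Fs = 0.743048 + 0.630415
Fs = 1.373


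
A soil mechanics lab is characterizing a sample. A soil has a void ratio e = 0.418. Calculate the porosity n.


Using the relation n = e / (1 + e)
n = 0.418 / (1 + 0.418)
n = 0.418 / 1.418
n = 0.2948


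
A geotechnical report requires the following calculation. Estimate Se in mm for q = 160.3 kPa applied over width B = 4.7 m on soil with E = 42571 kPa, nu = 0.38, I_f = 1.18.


Result: 17.868 mm

Derivation:
Using Se = q * B * (1 - nu^2) * I_f / E
1 - nu^2 = 1 - 0.38^2 = 0.8556
Se = 160.3 * 4.7 * 0.8556 * 1.18 / 42571
Se = 0.017868 m
Convert to mm: Se = 0.017868 * 1000 = 17.868 mm


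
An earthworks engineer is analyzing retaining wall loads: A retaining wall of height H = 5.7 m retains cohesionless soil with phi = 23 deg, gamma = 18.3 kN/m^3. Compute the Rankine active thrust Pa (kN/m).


Compute active earth pressure coefficient:
Ka = tan^2(45 - phi/2) = tan^2(33.5) = 0.438092
Compute active force:
Pa = 0.5 * Ka * gamma * H^2
Pa = 0.5 * 0.438092 * 18.3 * 5.7^2
Pa = 130.24 kN/m


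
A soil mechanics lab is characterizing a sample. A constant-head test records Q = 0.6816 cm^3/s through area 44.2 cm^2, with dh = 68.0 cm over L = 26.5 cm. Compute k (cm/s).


Compute hydraulic gradient:
i = dh / L = 68.0 / 26.5 = 2.56604
Then apply Darcy's law:
k = Q / (A * i)
k = 0.6816 / (44.2 * 2.56604)
k = 0.6816 / 113.419
k = 0.00601 cm/s


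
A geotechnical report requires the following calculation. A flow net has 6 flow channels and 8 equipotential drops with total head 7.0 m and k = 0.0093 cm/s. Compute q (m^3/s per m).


Convert k to m/s for unit consistency with H:
k = 0.0093 cm/s = 0.0093 / 100 m/s = 9.3e-05 m/s
Using q = k * H * Nf / Nd
Nf / Nd = 6 / 8 = 0.75
q = 9.3e-05 * 7.0 * 0.75
q = 0.0004882 m^3/s per m


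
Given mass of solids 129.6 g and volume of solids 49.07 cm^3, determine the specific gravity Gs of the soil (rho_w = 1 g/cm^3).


Result: 2.641

Derivation:
Using Gs = m_s / (V_s * rho_w)
Since rho_w = 1 g/cm^3:
Gs = 129.6 / 49.07
Gs = 2.641


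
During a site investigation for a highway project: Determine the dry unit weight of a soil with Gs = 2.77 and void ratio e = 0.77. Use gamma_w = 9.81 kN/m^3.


Result: 15.352 kN/m^3

Derivation:
Using gamma_d = Gs * gamma_w / (1 + e)
gamma_d = 2.77 * 9.81 / (1 + 0.77)
gamma_d = 2.77 * 9.81 / 1.77
gamma_d = 15.352 kN/m^3


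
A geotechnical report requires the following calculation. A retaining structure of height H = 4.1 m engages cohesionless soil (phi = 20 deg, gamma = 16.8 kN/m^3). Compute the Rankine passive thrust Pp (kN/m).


Compute passive earth pressure coefficient:
Kp = tan^2(45 + phi/2) = tan^2(55.0) = 2.039607
Compute passive force:
Pp = 0.5 * Kp * gamma * H^2
Pp = 0.5 * 2.039607 * 16.8 * 4.1^2
Pp = 288.0 kN/m


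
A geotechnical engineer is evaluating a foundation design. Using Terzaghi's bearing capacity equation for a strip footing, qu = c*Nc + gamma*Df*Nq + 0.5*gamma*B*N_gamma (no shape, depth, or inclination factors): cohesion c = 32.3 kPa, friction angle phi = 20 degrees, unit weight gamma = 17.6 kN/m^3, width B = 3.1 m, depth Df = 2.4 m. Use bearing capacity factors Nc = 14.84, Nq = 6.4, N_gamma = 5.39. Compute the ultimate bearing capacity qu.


Compute qu = c*Nc + gamma*Df*Nq + 0.5*gamma*B*N_gamma
Term 1: 32.3 * 14.84 = 479.332
Term 2: 17.6 * 2.4 * 6.4 = 270.336
Term 3: 0.5 * 17.6 * 3.1 * 5.39 = 147.0392
qu = 479.332 + 270.336 + 147.0392
qu = 896.71 kPa


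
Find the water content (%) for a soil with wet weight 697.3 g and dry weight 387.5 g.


Result: 79.95 %

Derivation:
Using w = (m_wet - m_dry) / m_dry * 100
m_wet - m_dry = 697.3 - 387.5 = 309.8 g
w = 309.8 / 387.5 * 100
w = 79.95 %


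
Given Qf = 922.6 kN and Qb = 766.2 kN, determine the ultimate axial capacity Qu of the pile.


Result: 1688.8 kN

Derivation:
Using Qu = Qf + Qb
Qu = 922.6 + 766.2
Qu = 1688.8 kN


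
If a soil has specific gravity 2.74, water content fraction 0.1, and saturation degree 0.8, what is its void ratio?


Using the relation e = Gs * w / S
e = 2.74 * 0.1 / 0.8
e = 0.3425


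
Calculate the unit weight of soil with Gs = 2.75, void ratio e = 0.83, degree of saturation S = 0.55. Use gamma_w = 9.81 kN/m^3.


Using gamma = gamma_w * (Gs + S*e) / (1 + e)
Numerator: Gs + S*e = 2.75 + 0.55*0.83 = 3.2065
Denominator: 1 + e = 1 + 0.83 = 1.83
gamma = 9.81 * 3.2065 / 1.83
gamma = 17.189 kN/m^3


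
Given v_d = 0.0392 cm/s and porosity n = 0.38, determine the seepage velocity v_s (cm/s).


Using v_s = v_d / n
v_s = 0.0392 / 0.38
v_s = 0.10316 cm/s


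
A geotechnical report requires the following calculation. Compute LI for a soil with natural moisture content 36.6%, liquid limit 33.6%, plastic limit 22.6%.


Result: 1.273

Derivation:
First compute the plasticity index:
PI = LL - PL = 33.6 - 22.6 = 11.0
Then compute the liquidity index:
LI = (w - PL) / PI
LI = (36.6 - 22.6) / 11.0
LI = 1.273


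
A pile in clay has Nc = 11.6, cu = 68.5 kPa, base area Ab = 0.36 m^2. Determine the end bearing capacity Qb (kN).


Using Qb = Nc * cu * Ab
Qb = 11.6 * 68.5 * 0.36
Qb = 286.06 kN


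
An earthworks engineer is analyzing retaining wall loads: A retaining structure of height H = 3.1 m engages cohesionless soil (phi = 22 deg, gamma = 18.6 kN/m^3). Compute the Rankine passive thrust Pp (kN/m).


Compute passive earth pressure coefficient:
Kp = tan^2(45 + phi/2) = tan^2(56.0) = 2.197987
Compute passive force:
Pp = 0.5 * Kp * gamma * H^2
Pp = 0.5 * 2.197987 * 18.6 * 3.1^2
Pp = 196.44 kN/m


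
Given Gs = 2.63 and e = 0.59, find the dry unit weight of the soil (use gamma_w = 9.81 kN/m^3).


Using gamma_d = Gs * gamma_w / (1 + e)
gamma_d = 2.63 * 9.81 / (1 + 0.59)
gamma_d = 2.63 * 9.81 / 1.59
gamma_d = 16.227 kN/m^3


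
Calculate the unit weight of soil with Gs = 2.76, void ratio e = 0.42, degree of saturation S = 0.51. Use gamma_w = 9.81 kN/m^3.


Using gamma = gamma_w * (Gs + S*e) / (1 + e)
Numerator: Gs + S*e = 2.76 + 0.51*0.42 = 2.9742
Denominator: 1 + e = 1 + 0.42 = 1.42
gamma = 9.81 * 2.9742 / 1.42
gamma = 20.547 kN/m^3


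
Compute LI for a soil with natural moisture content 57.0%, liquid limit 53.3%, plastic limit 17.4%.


First compute the plasticity index:
PI = LL - PL = 53.3 - 17.4 = 35.9
Then compute the liquidity index:
LI = (w - PL) / PI
LI = (57.0 - 17.4) / 35.9
LI = 1.103


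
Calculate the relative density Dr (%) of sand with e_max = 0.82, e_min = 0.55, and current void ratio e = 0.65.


Using Dr = (e_max - e) / (e_max - e_min) * 100
e_max - e = 0.82 - 0.65 = 0.17
e_max - e_min = 0.82 - 0.55 = 0.27
Dr = 0.17 / 0.27 * 100
Dr = 62.96 %


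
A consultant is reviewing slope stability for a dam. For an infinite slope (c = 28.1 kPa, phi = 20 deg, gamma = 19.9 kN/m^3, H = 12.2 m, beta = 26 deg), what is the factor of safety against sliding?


Using Fs = c / (gamma*H*sin(beta)*cos(beta)) + tan(phi)/tan(beta)
Cohesion contribution = 28.1 / (19.9*12.2*sin(26)*cos(26))
Cohesion contribution = 0.293759
Friction contribution = tan(20)/tan(26) = 0.74625
Fs = 0.293759 + 0.74625
Fs = 1.04


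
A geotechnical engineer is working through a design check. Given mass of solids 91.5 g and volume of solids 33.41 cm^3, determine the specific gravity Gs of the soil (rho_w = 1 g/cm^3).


Result: 2.739

Derivation:
Using Gs = m_s / (V_s * rho_w)
Since rho_w = 1 g/cm^3:
Gs = 91.5 / 33.41
Gs = 2.739


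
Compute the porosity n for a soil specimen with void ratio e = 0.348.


Result: 0.2582

Derivation:
Using the relation n = e / (1 + e)
n = 0.348 / (1 + 0.348)
n = 0.348 / 1.348
n = 0.2582


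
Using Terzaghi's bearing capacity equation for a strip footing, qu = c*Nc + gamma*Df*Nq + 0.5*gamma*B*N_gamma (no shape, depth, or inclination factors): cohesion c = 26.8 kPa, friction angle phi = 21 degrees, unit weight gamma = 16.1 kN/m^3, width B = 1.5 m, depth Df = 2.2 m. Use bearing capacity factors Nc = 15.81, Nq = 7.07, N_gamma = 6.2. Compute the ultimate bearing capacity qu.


Compute qu = c*Nc + gamma*Df*Nq + 0.5*gamma*B*N_gamma
Term 1: 26.8 * 15.81 = 423.708
Term 2: 16.1 * 2.2 * 7.07 = 250.4194
Term 3: 0.5 * 16.1 * 1.5 * 6.2 = 74.865
qu = 423.708 + 250.4194 + 74.865
qu = 748.99 kPa


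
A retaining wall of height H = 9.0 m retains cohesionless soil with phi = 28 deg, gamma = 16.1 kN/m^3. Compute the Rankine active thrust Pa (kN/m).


Compute active earth pressure coefficient:
Ka = tan^2(45 - phi/2) = tan^2(31.0) = 0.361033
Compute active force:
Pa = 0.5 * Ka * gamma * H^2
Pa = 0.5 * 0.361033 * 16.1 * 9.0^2
Pa = 235.41 kN/m


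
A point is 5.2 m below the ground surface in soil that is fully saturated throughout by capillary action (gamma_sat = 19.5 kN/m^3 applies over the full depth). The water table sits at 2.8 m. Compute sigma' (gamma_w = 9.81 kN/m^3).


Total stress = gamma_sat * depth
sigma = 19.5 * 5.2 = 101.4 kPa
Pore water pressure u = gamma_w * (depth - d_wt)
u = 9.81 * (5.2 - 2.8) = 23.544 kPa
Effective stress = sigma - u
sigma' = 101.4 - 23.544 = 77.86 kPa


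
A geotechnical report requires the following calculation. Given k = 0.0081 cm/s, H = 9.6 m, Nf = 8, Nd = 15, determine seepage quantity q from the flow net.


Result: 0.0004147 m^3/s per m

Derivation:
Convert k to m/s for unit consistency with H:
k = 0.0081 cm/s = 0.0081 / 100 m/s = 8.1e-05 m/s
Using q = k * H * Nf / Nd
Nf / Nd = 8 / 15 = 0.5333
q = 8.1e-05 * 9.6 * 0.5333
q = 0.0004147 m^3/s per m


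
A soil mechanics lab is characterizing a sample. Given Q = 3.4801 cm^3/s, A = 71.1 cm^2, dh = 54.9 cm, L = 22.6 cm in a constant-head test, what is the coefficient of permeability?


Result: 0.020149 cm/s

Derivation:
Compute hydraulic gradient:
i = dh / L = 54.9 / 22.6 = 2.4292
Then apply Darcy's law:
k = Q / (A * i)
k = 3.4801 / (71.1 * 2.4292)
k = 3.4801 / 172.716
k = 0.020149 cm/s


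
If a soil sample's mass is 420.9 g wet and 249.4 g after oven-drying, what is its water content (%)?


Using w = (m_wet - m_dry) / m_dry * 100
m_wet - m_dry = 420.9 - 249.4 = 171.5 g
w = 171.5 / 249.4 * 100
w = 68.77 %


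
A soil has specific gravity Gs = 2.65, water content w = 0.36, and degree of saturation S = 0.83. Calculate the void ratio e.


Using the relation e = Gs * w / S
e = 2.65 * 0.36 / 0.83
e = 1.1494


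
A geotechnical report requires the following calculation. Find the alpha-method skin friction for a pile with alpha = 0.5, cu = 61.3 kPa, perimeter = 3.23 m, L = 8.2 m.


Using Qs = alpha * cu * perimeter * L
Qs = 0.5 * 61.3 * 3.23 * 8.2
Qs = 811.8 kN


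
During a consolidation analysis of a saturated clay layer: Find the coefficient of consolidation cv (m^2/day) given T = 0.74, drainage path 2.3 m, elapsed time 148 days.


Using cv = T * H_dr^2 / t
H_dr^2 = 2.3^2 = 5.29
cv = 0.74 * 5.29 / 148
cv = 0.02645 m^2/day


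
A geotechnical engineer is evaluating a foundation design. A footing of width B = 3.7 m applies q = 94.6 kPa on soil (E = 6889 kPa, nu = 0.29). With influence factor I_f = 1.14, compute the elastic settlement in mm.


Using Se = q * B * (1 - nu^2) * I_f / E
1 - nu^2 = 1 - 0.29^2 = 0.9159
Se = 94.6 * 3.7 * 0.9159 * 1.14 / 6889
Se = 0.053051 m
Convert to mm: Se = 0.053051 * 1000 = 53.051 mm


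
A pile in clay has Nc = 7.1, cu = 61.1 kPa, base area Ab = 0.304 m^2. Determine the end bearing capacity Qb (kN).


Using Qb = Nc * cu * Ab
Qb = 7.1 * 61.1 * 0.304
Qb = 131.88 kN


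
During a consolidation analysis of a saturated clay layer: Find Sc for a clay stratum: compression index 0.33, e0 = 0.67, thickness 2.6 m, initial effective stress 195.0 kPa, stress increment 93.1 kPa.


Using Sc = Cc * H / (1 + e0) * log10((sigma0 + delta_sigma) / sigma0)
Stress ratio = (195.0 + 93.1) / 195.0 = 1.47744
log10(1.47744) = 0.169509
Cc * H / (1 + e0) = 0.33 * 2.6 / (1 + 0.67) = 0.513772
Sc = 0.513772 * 0.169509
Sc = 0.0871 m


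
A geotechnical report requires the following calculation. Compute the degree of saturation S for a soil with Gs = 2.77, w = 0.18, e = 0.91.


Using S = Gs * w / e
S = 2.77 * 0.18 / 0.91
S = 0.5479


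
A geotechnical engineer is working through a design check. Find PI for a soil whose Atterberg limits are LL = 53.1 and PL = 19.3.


Result: 33.8

Derivation:
Using PI = LL - PL
PI = 53.1 - 19.3
PI = 33.8


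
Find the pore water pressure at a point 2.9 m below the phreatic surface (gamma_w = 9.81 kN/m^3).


Using u = gamma_w * h_w
u = 9.81 * 2.9
u = 28.45 kPa


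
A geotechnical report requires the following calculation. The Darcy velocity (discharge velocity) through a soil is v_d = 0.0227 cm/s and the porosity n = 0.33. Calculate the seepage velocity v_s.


Using v_s = v_d / n
v_s = 0.0227 / 0.33
v_s = 0.06879 cm/s


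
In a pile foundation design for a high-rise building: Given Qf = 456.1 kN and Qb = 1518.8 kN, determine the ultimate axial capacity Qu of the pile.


Using Qu = Qf + Qb
Qu = 456.1 + 1518.8
Qu = 1974.9 kN


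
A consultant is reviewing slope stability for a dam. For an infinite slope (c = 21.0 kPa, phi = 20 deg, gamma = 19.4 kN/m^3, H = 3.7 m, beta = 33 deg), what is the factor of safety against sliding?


Result: 1.201

Derivation:
Using Fs = c / (gamma*H*sin(beta)*cos(beta)) + tan(phi)/tan(beta)
Cohesion contribution = 21.0 / (19.4*3.7*sin(33)*cos(33))
Cohesion contribution = 0.640495
Friction contribution = tan(20)/tan(33) = 0.560465
Fs = 0.640495 + 0.560465
Fs = 1.201


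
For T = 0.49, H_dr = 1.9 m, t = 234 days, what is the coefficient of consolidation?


Using cv = T * H_dr^2 / t
H_dr^2 = 1.9^2 = 3.61
cv = 0.49 * 3.61 / 234
cv = 0.00756 m^2/day


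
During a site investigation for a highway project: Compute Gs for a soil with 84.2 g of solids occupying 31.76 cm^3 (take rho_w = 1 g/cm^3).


Using Gs = m_s / (V_s * rho_w)
Since rho_w = 1 g/cm^3:
Gs = 84.2 / 31.76
Gs = 2.651
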